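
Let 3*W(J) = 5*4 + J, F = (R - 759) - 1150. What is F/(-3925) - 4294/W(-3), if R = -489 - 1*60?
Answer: -50520064/66725 ≈ -757.14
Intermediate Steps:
R = -549 (R = -489 - 60 = -549)
F = -2458 (F = (-549 - 759) - 1150 = -1308 - 1150 = -2458)
W(J) = 20/3 + J/3 (W(J) = (5*4 + J)/3 = (20 + J)/3 = 20/3 + J/3)
F/(-3925) - 4294/W(-3) = -2458/(-3925) - 4294/(20/3 + (⅓)*(-3)) = -2458*(-1/3925) - 4294/(20/3 - 1) = 2458/3925 - 4294/17/3 = 2458/3925 - 4294*3/17 = 2458/3925 - 12882/17 = -50520064/66725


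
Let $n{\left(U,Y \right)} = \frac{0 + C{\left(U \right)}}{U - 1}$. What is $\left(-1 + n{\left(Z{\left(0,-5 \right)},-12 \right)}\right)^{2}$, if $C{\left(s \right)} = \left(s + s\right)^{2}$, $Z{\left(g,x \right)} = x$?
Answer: $\frac{2809}{9} \approx 312.11$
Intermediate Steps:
$C{\left(s \right)} = 4 s^{2}$ ($C{\left(s \right)} = \left(2 s\right)^{2} = 4 s^{2}$)
$n{\left(U,Y \right)} = \frac{4 U^{2}}{-1 + U}$ ($n{\left(U,Y \right)} = \frac{0 + 4 U^{2}}{U - 1} = \frac{4 U^{2}}{U + \left(-3 + 2\right)} = \frac{4 U^{2}}{U - 1} = \frac{4 U^{2}}{-1 + U}$)
$\left(-1 + n{\left(Z{\left(0,-5 \right)},-12 \right)}\right)^{2} = \left(-1 + \frac{4 \left(-5\right)^{2}}{-1 - 5}\right)^{2} = \left(-1 + 4 \cdot 25 \frac{1}{-6}\right)^{2} = \left(-1 + 4 \cdot 25 \left(- \frac{1}{6}\right)\right)^{2} = \left(-1 - \frac{50}{3}\right)^{2} = \left(- \frac{53}{3}\right)^{2} = \frac{2809}{9}$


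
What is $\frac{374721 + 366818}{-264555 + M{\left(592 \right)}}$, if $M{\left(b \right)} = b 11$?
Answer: $- \frac{741539}{258043} \approx -2.8737$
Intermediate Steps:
$M{\left(b \right)} = 11 b$
$\frac{374721 + 366818}{-264555 + M{\left(592 \right)}} = \frac{374721 + 366818}{-264555 + 11 \cdot 592} = \frac{741539}{-264555 + 6512} = \frac{741539}{-258043} = 741539 \left(- \frac{1}{258043}\right) = - \frac{741539}{258043}$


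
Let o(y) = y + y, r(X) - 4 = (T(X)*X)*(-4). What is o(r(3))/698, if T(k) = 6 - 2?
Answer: -44/349 ≈ -0.12607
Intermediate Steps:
T(k) = 4
r(X) = 4 - 16*X (r(X) = 4 + (4*X)*(-4) = 4 - 16*X)
o(y) = 2*y
o(r(3))/698 = (2*(4 - 16*3))/698 = (2*(4 - 48))*(1/698) = (2*(-44))*(1/698) = -88*1/698 = -44/349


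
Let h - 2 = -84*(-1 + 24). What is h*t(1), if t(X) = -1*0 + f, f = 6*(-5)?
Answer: 57900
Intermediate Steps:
f = -30
t(X) = -30 (t(X) = -1*0 - 30 = 0 - 30 = -30)
h = -1930 (h = 2 - 84*(-1 + 24) = 2 - 84*23 = 2 - 1932 = -1930)
h*t(1) = -1930*(-30) = 57900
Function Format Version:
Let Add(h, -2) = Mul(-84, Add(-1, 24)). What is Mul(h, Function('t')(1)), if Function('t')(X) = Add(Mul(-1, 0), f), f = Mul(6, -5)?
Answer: 57900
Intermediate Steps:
f = -30
Function('t')(X) = -30 (Function('t')(X) = Add(Mul(-1, 0), -30) = Add(0, -30) = -30)
h = -1930 (h = Add(2, Mul(-84, Add(-1, 24))) = Add(2, Mul(-84, 23)) = Add(2, -1932) = -1930)
Mul(h, Function('t')(1)) = Mul(-1930, -30) = 57900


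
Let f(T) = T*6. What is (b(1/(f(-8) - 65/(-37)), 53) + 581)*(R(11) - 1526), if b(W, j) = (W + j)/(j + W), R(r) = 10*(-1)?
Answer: -893952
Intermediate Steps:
f(T) = 6*T
R(r) = -10
b(W, j) = 1 (b(W, j) = (W + j)/(W + j) = 1)
(b(1/(f(-8) - 65/(-37)), 53) + 581)*(R(11) - 1526) = (1 + 581)*(-10 - 1526) = 582*(-1536) = -893952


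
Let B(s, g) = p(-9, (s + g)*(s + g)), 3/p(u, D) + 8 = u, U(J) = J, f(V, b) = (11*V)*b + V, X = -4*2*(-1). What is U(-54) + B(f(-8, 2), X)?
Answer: -921/17 ≈ -54.176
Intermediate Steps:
X = 8 (X = -8*(-1) = 8)
f(V, b) = V + 11*V*b (f(V, b) = 11*V*b + V = V + 11*V*b)
p(u, D) = 3/(-8 + u)
B(s, g) = -3/17 (B(s, g) = 3/(-8 - 9) = 3/(-17) = 3*(-1/17) = -3/17)
U(-54) + B(f(-8, 2), X) = -54 - 3/17 = -921/17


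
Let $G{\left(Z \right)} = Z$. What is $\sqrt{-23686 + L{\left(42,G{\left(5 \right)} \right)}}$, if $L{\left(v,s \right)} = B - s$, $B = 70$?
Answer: $i \sqrt{23621} \approx 153.69 i$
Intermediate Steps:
$L{\left(v,s \right)} = 70 - s$
$\sqrt{-23686 + L{\left(42,G{\left(5 \right)} \right)}} = \sqrt{-23686 + \left(70 - 5\right)} = \sqrt{-23686 + 65} = \sqrt{-23621} = i \sqrt{23621}$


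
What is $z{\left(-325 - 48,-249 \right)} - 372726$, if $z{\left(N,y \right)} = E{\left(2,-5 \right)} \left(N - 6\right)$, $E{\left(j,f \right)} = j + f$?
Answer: $-371589$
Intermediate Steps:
$E{\left(j,f \right)} = f + j$
$z{\left(N,y \right)} = 18 - 3 N$ ($z{\left(N,y \right)} = \left(-5 + 2\right) \left(N - 6\right) = - 3 \left(-6 + N\right) = 18 - 3 N$)
$z{\left(-325 - 48,-249 \right)} - 372726 = \left(18 - 3 \left(-325 - 48\right)\right) - 372726 = \left(18 - -1119\right) - 372726 = \left(18 + 1119\right) - 372726 = 1137 - 372726 = -371589$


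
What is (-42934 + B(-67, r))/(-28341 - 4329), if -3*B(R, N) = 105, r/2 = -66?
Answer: 14323/10890 ≈ 1.3152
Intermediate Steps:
r = -132 (r = 2*(-66) = -132)
B(R, N) = -35 (B(R, N) = -⅓*105 = -35)
(-42934 + B(-67, r))/(-28341 - 4329) = (-42934 - 35)/(-28341 - 4329) = -42969/(-32670) = -42969*(-1/32670) = 14323/10890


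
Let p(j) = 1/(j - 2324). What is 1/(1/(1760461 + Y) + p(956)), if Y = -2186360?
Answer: -582629832/427267 ≈ -1363.6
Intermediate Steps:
p(j) = 1/(-2324 + j)
1/(1/(1760461 + Y) + p(956)) = 1/(1/(1760461 - 2186360) + 1/(-2324 + 956)) = 1/(1/(-425899) + 1/(-1368)) = 1/(-1/425899 - 1/1368) = 1/(-427267/582629832) = -582629832/427267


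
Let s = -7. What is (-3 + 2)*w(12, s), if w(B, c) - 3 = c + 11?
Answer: -7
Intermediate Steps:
w(B, c) = 14 + c (w(B, c) = 3 + (c + 11) = 3 + (11 + c) = 14 + c)
(-3 + 2)*w(12, s) = (-3 + 2)*(14 - 7) = -1*7 = -7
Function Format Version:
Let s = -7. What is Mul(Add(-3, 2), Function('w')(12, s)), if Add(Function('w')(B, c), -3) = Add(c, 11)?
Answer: -7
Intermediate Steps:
Function('w')(B, c) = Add(14, c) (Function('w')(B, c) = Add(3, Add(c, 11)) = Add(3, Add(11, c)) = Add(14, c))
Mul(Add(-3, 2), Function('w')(12, s)) = Mul(Add(-3, 2), Add(14, -7)) = Mul(-1, 7) = -7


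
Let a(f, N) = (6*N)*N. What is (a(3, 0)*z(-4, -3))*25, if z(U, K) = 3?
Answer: 0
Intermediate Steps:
a(f, N) = 6*N²
(a(3, 0)*z(-4, -3))*25 = ((6*0²)*3)*25 = ((6*0)*3)*25 = (0*3)*25 = 0*25 = 0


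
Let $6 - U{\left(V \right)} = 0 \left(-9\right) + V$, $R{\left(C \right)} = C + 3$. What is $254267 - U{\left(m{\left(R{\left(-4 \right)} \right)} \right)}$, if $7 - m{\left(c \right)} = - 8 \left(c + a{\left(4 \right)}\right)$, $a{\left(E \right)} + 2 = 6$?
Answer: $254292$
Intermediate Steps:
$a{\left(E \right)} = 4$ ($a{\left(E \right)} = -2 + 6 = 4$)
$R{\left(C \right)} = 3 + C$
$m{\left(c \right)} = 39 + 8 c$ ($m{\left(c \right)} = 7 - - 8 \left(c + 4\right) = 7 - - 8 \left(4 + c\right) = 7 - \left(-32 - 8 c\right) = 7 + \left(32 + 8 c\right) = 39 + 8 c$)
$U{\left(V \right)} = 6 - V$ ($U{\left(V \right)} = 6 - \left(0 \left(-9\right) + V\right) = 6 - \left(0 + V\right) = 6 - V$)
$254267 - U{\left(m{\left(R{\left(-4 \right)} \right)} \right)} = 254267 - \left(6 - \left(39 + 8 \left(3 - 4\right)\right)\right) = 254267 - \left(6 - \left(39 + 8 \left(-1\right)\right)\right) = 254267 - \left(6 - \left(39 - 8\right)\right) = 254267 - \left(6 - 31\right) = 254267 - -25 = 254267 + 25 = 254292$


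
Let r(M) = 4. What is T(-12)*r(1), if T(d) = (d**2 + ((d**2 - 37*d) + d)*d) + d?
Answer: -27120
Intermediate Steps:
T(d) = d + d**2 + d*(d**2 - 36*d) (T(d) = (d**2 + (d**2 - 36*d)*d) + d = (d**2 + d*(d**2 - 36*d)) + d = d + d**2 + d*(d**2 - 36*d))
T(-12)*r(1) = -12*(1 + (-12)**2 - 35*(-12))*4 = -12*(1 + 144 + 420)*4 = -12*565*4 = -6780*4 = -27120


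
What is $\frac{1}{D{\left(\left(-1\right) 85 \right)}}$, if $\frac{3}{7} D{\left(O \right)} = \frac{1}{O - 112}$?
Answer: $- \frac{591}{7} \approx -84.429$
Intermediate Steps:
$D{\left(O \right)} = \frac{7}{3 \left(-112 + O\right)}$ ($D{\left(O \right)} = \frac{7}{3 \left(O - 112\right)} = \frac{7}{3 \left(-112 + O\right)}$)
$\frac{1}{D{\left(\left(-1\right) 85 \right)}} = \frac{1}{\frac{7}{3} \frac{1}{-112 - 85}} = \frac{1}{\frac{7}{3} \frac{1}{-197}} = \frac{1}{\frac{7}{3} \left(- \frac{1}{197}\right)} = \frac{1}{- \frac{7}{591}} = - \frac{591}{7}$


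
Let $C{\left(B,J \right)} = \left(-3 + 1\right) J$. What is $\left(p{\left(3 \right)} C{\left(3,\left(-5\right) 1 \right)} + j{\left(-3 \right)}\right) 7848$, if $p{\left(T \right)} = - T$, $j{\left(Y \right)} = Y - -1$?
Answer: $-251136$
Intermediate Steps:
$j{\left(Y \right)} = 1 + Y$ ($j{\left(Y \right)} = Y + 1 = 1 + Y$)
$C{\left(B,J \right)} = - 2 J$
$\left(p{\left(3 \right)} C{\left(3,\left(-5\right) 1 \right)} + j{\left(-3 \right)}\right) 7848 = \left(\left(-1\right) 3 \left(- 2 \left(\left(-5\right) 1\right)\right) + \left(1 - 3\right)\right) 7848 = \left(- 3 \left(\left(-2\right) \left(-5\right)\right) - 2\right) 7848 = \left(\left(-3\right) 10 - 2\right) 7848 = \left(-30 - 2\right) 7848 = \left(-32\right) 7848 = -251136$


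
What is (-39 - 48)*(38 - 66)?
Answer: 2436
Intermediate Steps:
(-39 - 48)*(38 - 66) = -87*(-28) = 2436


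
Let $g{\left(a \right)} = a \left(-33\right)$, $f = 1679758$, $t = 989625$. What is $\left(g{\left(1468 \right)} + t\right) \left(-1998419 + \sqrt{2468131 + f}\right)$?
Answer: $-1880873992839 + 21647163 \sqrt{7841} \approx -1.879 \cdot 10^{12}$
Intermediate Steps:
$g{\left(a \right)} = - 33 a$
$\left(g{\left(1468 \right)} + t\right) \left(-1998419 + \sqrt{2468131 + f}\right) = \left(\left(-33\right) 1468 + 989625\right) \left(-1998419 + \sqrt{2468131 + 1679758}\right) = \left(-48444 + 989625\right) \left(-1998419 + \sqrt{4147889}\right) = 941181 \left(-1998419 + 23 \sqrt{7841}\right) = -1880873992839 + 21647163 \sqrt{7841}$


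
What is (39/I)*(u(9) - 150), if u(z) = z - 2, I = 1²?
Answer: -5577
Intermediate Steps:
I = 1
u(z) = -2 + z
(39/I)*(u(9) - 150) = (39/1)*((-2 + 9) - 150) = (39*1)*(7 - 150) = 39*(-143) = -5577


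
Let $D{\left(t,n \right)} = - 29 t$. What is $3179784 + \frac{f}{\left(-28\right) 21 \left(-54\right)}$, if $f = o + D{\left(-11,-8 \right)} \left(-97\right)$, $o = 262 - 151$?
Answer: $\frac{12620558842}{3969} \approx 3.1798 \cdot 10^{6}$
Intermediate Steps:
$o = 111$ ($o = 262 - 151 = 111$)
$f = -30832$ ($f = 111 + \left(-29\right) \left(-11\right) \left(-97\right) = 111 + 319 \left(-97\right) = 111 - 30943 = -30832$)
$3179784 + \frac{f}{\left(-28\right) 21 \left(-54\right)} = 3179784 - \frac{30832}{\left(-28\right) 21 \left(-54\right)} = 3179784 - \frac{30832}{\left(-588\right) \left(-54\right)} = 3179784 - \frac{30832}{31752} = 3179784 - \frac{3854}{3969} = \frac{12620558842}{3969}$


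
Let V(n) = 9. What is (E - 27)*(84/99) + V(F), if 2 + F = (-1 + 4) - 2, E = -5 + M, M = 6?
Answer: -431/33 ≈ -13.061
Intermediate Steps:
E = 1 (E = -5 + 6 = 1)
F = -1 (F = -2 + ((-1 + 4) - 2) = -2 + (3 - 2) = -2 + 1 = -1)
(E - 27)*(84/99) + V(F) = (1 - 27)*(84/99) + 9 = -2184/99 + 9 = -26*28/33 + 9 = -728/33 + 9 = -431/33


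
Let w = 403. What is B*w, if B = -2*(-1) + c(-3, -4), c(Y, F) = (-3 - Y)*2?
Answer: 806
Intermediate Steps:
c(Y, F) = -6 - 2*Y
B = 2 (B = -2*(-1) + (-6 - 2*(-3)) = 2 + (-6 + 6) = 2 + 0 = 2)
B*w = 2*403 = 806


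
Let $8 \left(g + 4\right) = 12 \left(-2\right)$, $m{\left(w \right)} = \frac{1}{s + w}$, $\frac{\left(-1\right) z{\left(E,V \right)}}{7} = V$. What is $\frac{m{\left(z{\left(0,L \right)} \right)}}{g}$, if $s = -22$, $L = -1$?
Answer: $\frac{1}{105} \approx 0.0095238$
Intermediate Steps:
$z{\left(E,V \right)} = - 7 V$
$m{\left(w \right)} = \frac{1}{-22 + w}$
$g = -7$ ($g = -4 + \frac{12 \left(-2\right)}{8} = -4 + \frac{1}{8} \left(-24\right) = -4 - 3 = -7$)
$\frac{m{\left(z{\left(0,L \right)} \right)}}{g} = \frac{1}{\left(-22 - -7\right) \left(-7\right)} = \frac{1}{-22 + 7} \left(- \frac{1}{7}\right) = \frac{1}{-15} \left(- \frac{1}{7}\right) = \left(- \frac{1}{15}\right) \left(- \frac{1}{7}\right) = \frac{1}{105}$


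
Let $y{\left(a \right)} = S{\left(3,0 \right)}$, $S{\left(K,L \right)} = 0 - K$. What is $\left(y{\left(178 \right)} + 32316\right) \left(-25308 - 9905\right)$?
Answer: $-1137837669$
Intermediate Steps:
$S{\left(K,L \right)} = - K$
$y{\left(a \right)} = -3$ ($y{\left(a \right)} = \left(-1\right) 3 = -3$)
$\left(y{\left(178 \right)} + 32316\right) \left(-25308 - 9905\right) = \left(-3 + 32316\right) \left(-25308 - 9905\right) = 32313 \left(-35213\right) = -1137837669$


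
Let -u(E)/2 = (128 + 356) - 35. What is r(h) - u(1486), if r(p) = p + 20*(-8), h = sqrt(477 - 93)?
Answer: 738 + 8*sqrt(6) ≈ 757.60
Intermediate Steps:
u(E) = -898 (u(E) = -2*((128 + 356) - 35) = -2*(484 - 35) = -2*449 = -898)
h = 8*sqrt(6) (h = sqrt(384) = 8*sqrt(6) ≈ 19.596)
r(p) = -160 + p (r(p) = p - 160 = -160 + p)
r(h) - u(1486) = (-160 + 8*sqrt(6)) - 1*(-898) = (-160 + 8*sqrt(6)) + 898 = 738 + 8*sqrt(6)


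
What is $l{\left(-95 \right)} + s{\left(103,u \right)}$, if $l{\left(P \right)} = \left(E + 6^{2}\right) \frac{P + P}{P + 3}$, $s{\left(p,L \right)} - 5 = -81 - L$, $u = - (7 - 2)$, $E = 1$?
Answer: $\frac{249}{46} \approx 5.413$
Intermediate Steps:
$u = -5$ ($u = \left(-1\right) 5 = -5$)
$s{\left(p,L \right)} = -76 - L$ ($s{\left(p,L \right)} = 5 - \left(81 + L\right) = -76 - L$)
$l{\left(P \right)} = \frac{74 P}{3 + P}$ ($l{\left(P \right)} = \left(1 + 6^{2}\right) \frac{P + P}{P + 3} = \left(1 + 36\right) \frac{2 P}{3 + P} = 37 \frac{2 P}{3 + P} = \frac{74 P}{3 + P}$)
$l{\left(-95 \right)} + s{\left(103,u \right)} = 74 \left(-95\right) \frac{1}{3 - 95} - 71 = 74 \left(-95\right) \frac{1}{-92} + \left(-76 + 5\right) = 74 \left(-95\right) \left(- \frac{1}{92}\right) - 71 = \frac{3515}{46} - 71 = \frac{249}{46}$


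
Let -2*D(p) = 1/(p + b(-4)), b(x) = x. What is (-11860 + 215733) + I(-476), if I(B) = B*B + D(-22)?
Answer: 22383349/52 ≈ 4.3045e+5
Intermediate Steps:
D(p) = -1/(2*(-4 + p)) (D(p) = -1/(2*(p - 4)) = -1/(2*(-4 + p)))
I(B) = 1/52 + B² (I(B) = B*B - 1/(-8 + 2*(-22)) = B² - 1/(-8 - 44) = B² - 1/(-52) = B² - 1*(-1/52) = B² + 1/52 = 1/52 + B²)
(-11860 + 215733) + I(-476) = (-11860 + 215733) + (1/52 + (-476)²) = 203873 + (1/52 + 226576) = 203873 + 11781953/52 = 22383349/52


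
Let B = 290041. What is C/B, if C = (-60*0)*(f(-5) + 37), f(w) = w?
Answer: 0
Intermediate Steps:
C = 0 (C = (-60*0)*(-5 + 37) = 0*32 = 0)
C/B = 0/290041 = 0*(1/290041) = 0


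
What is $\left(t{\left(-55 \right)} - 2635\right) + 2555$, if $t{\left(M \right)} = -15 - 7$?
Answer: $-102$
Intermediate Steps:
$t{\left(M \right)} = -22$
$\left(t{\left(-55 \right)} - 2635\right) + 2555 = \left(-22 - 2635\right) + 2555 = -2657 + 2555 = -102$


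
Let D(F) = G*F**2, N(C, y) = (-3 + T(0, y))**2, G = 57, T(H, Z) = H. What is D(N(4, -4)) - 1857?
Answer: 2760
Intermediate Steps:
N(C, y) = 9 (N(C, y) = (-3 + 0)**2 = (-3)**2 = 9)
D(F) = 57*F**2
D(N(4, -4)) - 1857 = 57*9**2 - 1857 = 57*81 - 1857 = 4617 - 1857 = 2760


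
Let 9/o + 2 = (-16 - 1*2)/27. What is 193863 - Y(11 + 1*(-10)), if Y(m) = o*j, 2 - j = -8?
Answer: 775587/4 ≈ 1.9390e+5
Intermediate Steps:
j = 10 (j = 2 - 1*(-8) = 2 + 8 = 10)
o = -27/8 (o = 9/(-2 + (-16 - 1*2)/27) = 9/(-2 + (-16 - 2)*(1/27)) = 9/(-2 - 18*1/27) = 9/(-2 - 2/3) = 9/(-8/3) = 9*(-3/8) = -27/8 ≈ -3.3750)
Y(m) = -135/4 (Y(m) = -27/8*10 = -135/4)
193863 - Y(11 + 1*(-10)) = 193863 - 1*(-135/4) = 193863 + 135/4 = 775587/4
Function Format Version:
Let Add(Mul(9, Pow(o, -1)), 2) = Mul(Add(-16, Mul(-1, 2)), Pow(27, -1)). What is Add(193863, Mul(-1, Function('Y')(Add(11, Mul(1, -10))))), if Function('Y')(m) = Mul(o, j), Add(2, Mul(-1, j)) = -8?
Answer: Rational(775587, 4) ≈ 1.9390e+5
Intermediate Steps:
j = 10 (j = Add(2, Mul(-1, -8)) = Add(2, 8) = 10)
o = Rational(-27, 8) (o = Mul(9, Pow(Add(-2, Mul(Add(-16, Mul(-1, 2)), Pow(27, -1))), -1)) = Mul(9, Pow(Add(-2, Mul(Add(-16, -2), Rational(1, 27))), -1)) = Mul(9, Pow(Add(-2, Mul(-18, Rational(1, 27))), -1)) = Mul(9, Pow(Add(-2, Rational(-2, 3)), -1)) = Mul(9, Pow(Rational(-8, 3), -1)) = Mul(9, Rational(-3, 8)) = Rational(-27, 8) ≈ -3.3750)
Function('Y')(m) = Rational(-135, 4) (Function('Y')(m) = Mul(Rational(-27, 8), 10) = Rational(-135, 4))
Add(193863, Mul(-1, Function('Y')(Add(11, Mul(1, -10))))) = Add(193863, Mul(-1, Rational(-135, 4))) = Add(193863, Rational(135, 4)) = Rational(775587, 4)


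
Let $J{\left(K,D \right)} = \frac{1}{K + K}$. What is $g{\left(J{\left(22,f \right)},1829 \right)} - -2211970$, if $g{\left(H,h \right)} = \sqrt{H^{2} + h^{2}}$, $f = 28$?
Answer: $2211970 + \frac{\sqrt{6476386577}}{44} \approx 2.2138 \cdot 10^{6}$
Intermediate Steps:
$J{\left(K,D \right)} = \frac{1}{2 K}$
$g{\left(J{\left(22,f \right)},1829 \right)} - -2211970 = \sqrt{\left(\frac{1}{2 \cdot 22}\right)^{2} + 1829^{2}} - -2211970 = \sqrt{\left(\frac{1}{2} \cdot \frac{1}{22}\right)^{2} + 3345241} + 2211970 = \sqrt{\left(\frac{1}{44}\right)^{2} + 3345241} + 2211970 = \sqrt{\frac{1}{1936} + 3345241} + 2211970 = \sqrt{\frac{6476386577}{1936}} + 2211970 = \frac{\sqrt{6476386577}}{44} + 2211970 = 2211970 + \frac{\sqrt{6476386577}}{44}$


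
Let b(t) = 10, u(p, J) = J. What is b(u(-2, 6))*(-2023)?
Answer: -20230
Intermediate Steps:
b(u(-2, 6))*(-2023) = 10*(-2023) = -20230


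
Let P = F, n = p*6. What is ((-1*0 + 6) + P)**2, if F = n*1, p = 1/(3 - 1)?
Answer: 81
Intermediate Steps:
p = 1/2 ≈ 0.50000
n = 3 (n = (1/2)*6 = 3)
F = 3 (F = 3*1 = 3)
P = 3
((-1*0 + 6) + P)**2 = ((-1*0 + 6) + 3)**2 = ((0 + 6) + 3)**2 = (6 + 3)**2 = 9**2 = 81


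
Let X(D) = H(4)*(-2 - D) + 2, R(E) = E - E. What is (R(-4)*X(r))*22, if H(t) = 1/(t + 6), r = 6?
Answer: 0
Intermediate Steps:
R(E) = 0
H(t) = 1/(6 + t)
X(D) = 9/5 - D/10 (X(D) = (-2 - D)/(6 + 4) + 2 = (-2 - D)/10 + 2 = (-⅕ - D/10) + 2 = 9/5 - D/10)
(R(-4)*X(r))*22 = (0*(9/5 - ⅒*6))*22 = (0*(9/5 - ⅗))*22 = (0*(6/5))*22 = 0*22 = 0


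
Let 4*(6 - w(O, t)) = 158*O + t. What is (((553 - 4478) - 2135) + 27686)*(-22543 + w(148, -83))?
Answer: -1226724037/2 ≈ -6.1336e+8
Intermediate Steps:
w(O, t) = 6 - 79*O/2 - t/4 (w(O, t) = 6 - (158*O + t)/4 = 6 - (t + 158*O)/4 = 6 + (-79*O/2 - t/4) = 6 - 79*O/2 - t/4)
(((553 - 4478) - 2135) + 27686)*(-22543 + w(148, -83)) = (((553 - 4478) - 2135) + 27686)*(-22543 + (6 - 79/2*148 - 1/4*(-83))) = ((-3925 - 2135) + 27686)*(-22543 + (6 - 5846 + 83/4)) = (-6060 + 27686)*(-22543 - 23277/4) = 21626*(-113449/4) = -1226724037/2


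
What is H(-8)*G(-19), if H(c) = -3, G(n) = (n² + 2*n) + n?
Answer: -912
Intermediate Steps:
G(n) = n² + 3*n
H(-8)*G(-19) = -(-57)*(3 - 19) = -(-57)*(-16) = -3*304 = -912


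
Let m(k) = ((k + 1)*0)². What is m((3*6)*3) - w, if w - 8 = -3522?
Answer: 3514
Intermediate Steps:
w = -3514 (w = 8 - 3522 = -3514)
m(k) = 0 (m(k) = ((1 + k)*0)² = 0² = 0)
m((3*6)*3) - w = 0 - 1*(-3514) = 0 + 3514 = 3514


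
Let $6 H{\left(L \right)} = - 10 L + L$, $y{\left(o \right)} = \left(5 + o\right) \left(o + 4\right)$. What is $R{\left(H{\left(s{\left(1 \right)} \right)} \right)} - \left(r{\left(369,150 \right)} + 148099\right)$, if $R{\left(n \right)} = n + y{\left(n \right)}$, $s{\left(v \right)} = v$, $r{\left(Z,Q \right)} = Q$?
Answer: $- \frac{592967}{4} \approx -1.4824 \cdot 10^{5}$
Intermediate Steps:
$y{\left(o \right)} = \left(4 + o\right) \left(5 + o\right)$ ($y{\left(o \right)} = \left(5 + o\right) \left(4 + o\right) = \left(4 + o\right) \left(5 + o\right)$)
$H{\left(L \right)} = - \frac{3 L}{2}$ ($H{\left(L \right)} = \frac{- 10 L + L}{6} = \frac{\left(-9\right) L}{6} = - \frac{3 L}{2}$)
$R{\left(n \right)} = 20 + n^{2} + 10 n$ ($R{\left(n \right)} = n + \left(20 + n^{2} + 9 n\right) = 20 + n^{2} + 10 n$)
$R{\left(H{\left(s{\left(1 \right)} \right)} \right)} - \left(r{\left(369,150 \right)} + 148099\right) = \left(20 + \left(\left(- \frac{3}{2}\right) 1\right)^{2} + 10 \left(\left(- \frac{3}{2}\right) 1\right)\right) - \left(150 + 148099\right) = \left(20 + \left(- \frac{3}{2}\right)^{2} + 10 \left(- \frac{3}{2}\right)\right) - 148249 = \left(20 + \frac{9}{4} - 15\right) - 148249 = \frac{29}{4} - 148249 = - \frac{592967}{4}$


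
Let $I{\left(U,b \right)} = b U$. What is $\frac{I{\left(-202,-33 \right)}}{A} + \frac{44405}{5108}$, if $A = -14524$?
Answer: $\frac{152722073}{18547148} \approx 8.2343$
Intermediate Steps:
$I{\left(U,b \right)} = U b$
$\frac{I{\left(-202,-33 \right)}}{A} + \frac{44405}{5108} = \frac{\left(-202\right) \left(-33\right)}{-14524} + \frac{44405}{5108} = 6666 \left(- \frac{1}{14524}\right) + 44405 \cdot \frac{1}{5108} = - \frac{3333}{7262} + \frac{44405}{5108} = \frac{152722073}{18547148}$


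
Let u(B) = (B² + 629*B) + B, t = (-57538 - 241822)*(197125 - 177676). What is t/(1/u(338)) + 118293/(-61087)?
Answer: -116367552841687099413/61087 ≈ -1.9049e+15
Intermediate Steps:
t = -5822252640 (t = -299360*19449 = -5822252640)
u(B) = B² + 630*B
t/(1/u(338)) + 118293/(-61087) = -5822252640*338*(630 + 338) + 118293/(-61087) = -5822252640*338*968 + 118293*(-1/61087) = -5822252640/(1/327184) - 118293/61087 = -5822252640/1/327184 - 118293/61087 = -5822252640*327184 - 118293/61087 = -1904947907765760 - 118293/61087 = -116367552841687099413/61087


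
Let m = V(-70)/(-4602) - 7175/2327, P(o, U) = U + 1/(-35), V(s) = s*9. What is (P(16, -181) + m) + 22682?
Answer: 108108746912/4805255 ≈ 22498.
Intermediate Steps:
V(s) = 9*s
P(o, U) = -1/35 + U (P(o, U) = U - 1/35 = -1/35 + U)
m = -404530/137293 (m = (9*(-70))/(-4602) - 7175/2327 = -630*(-1/4602) - 7175*1/2327 = 105/767 - 7175/2327 = -404530/137293 ≈ -2.9465)
(P(16, -181) + m) + 22682 = ((-1/35 - 181) - 404530/137293) + 22682 = (-6336/35 - 404530/137293) + 22682 = -884046998/4805255 + 22682 = 108108746912/4805255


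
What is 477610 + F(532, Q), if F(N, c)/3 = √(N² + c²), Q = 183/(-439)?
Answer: 477610 + 3*√54544701793/439 ≈ 4.7921e+5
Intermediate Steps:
Q = -183/439 (Q = 183*(-1/439) = -183/439 ≈ -0.41686)
F(N, c) = 3*√(N² + c²)
477610 + F(532, Q) = 477610 + 3*√(532² + (-183/439)²) = 477610 + 3*√(283024 + 33489/192721) = 477610 + 3*√(54544701793/192721) = 477610 + 3*(√54544701793/439) = 477610 + 3*√54544701793/439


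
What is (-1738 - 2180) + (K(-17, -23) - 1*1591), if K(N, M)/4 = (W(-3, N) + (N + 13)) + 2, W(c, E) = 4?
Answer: -5501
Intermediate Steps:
K(N, M) = 76 + 4*N (K(N, M) = 4*((4 + (N + 13)) + 2) = 4*((4 + (13 + N)) + 2) = 4*((17 + N) + 2) = 4*(19 + N) = 76 + 4*N)
(-1738 - 2180) + (K(-17, -23) - 1*1591) = (-1738 - 2180) + ((76 + 4*(-17)) - 1*1591) = -3918 + ((76 - 68) - 1591) = -3918 + (8 - 1591) = -3918 - 1583 = -5501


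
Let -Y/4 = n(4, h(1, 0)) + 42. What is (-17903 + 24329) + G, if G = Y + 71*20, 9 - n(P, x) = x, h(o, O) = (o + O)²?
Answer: 7646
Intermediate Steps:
h(o, O) = (O + o)²
n(P, x) = 9 - x
Y = -200 (Y = -4*((9 - (0 + 1)²) + 42) = -4*((9 - 1*1²) + 42) = -4*((9 - 1*1) + 42) = -4*((9 - 1) + 42) = -4*(8 + 42) = -4*50 = -200)
G = 1220 (G = -200 + 71*20 = -200 + 1420 = 1220)
(-17903 + 24329) + G = (-17903 + 24329) + 1220 = 6426 + 1220 = 7646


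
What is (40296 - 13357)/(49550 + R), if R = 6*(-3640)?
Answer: 26939/27710 ≈ 0.97218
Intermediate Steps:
R = -21840
(40296 - 13357)/(49550 + R) = (40296 - 13357)/(49550 - 21840) = 26939/27710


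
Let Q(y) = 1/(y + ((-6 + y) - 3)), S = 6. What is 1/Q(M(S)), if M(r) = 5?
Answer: 1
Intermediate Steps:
Q(y) = 1/(-9 + 2*y) (Q(y) = 1/(y + (-9 + y)) = 1/(-9 + 2*y))
1/Q(M(S)) = 1/(1/(-9 + 2*5)) = 1/(1/(-9 + 10)) = 1/(1/1) = 1/1 = 1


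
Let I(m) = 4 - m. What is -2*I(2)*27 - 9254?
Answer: -9362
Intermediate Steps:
-2*I(2)*27 - 9254 = -2*(4 - 1*2)*27 - 9254 = -2*(4 - 2)*27 - 9254 = -2*2*27 - 9254 = -4*27 - 9254 = -108 - 9254 = -9362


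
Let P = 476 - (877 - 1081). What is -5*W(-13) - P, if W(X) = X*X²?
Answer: 10305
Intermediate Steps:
W(X) = X³
P = 680 (P = 476 - 1*(-204) = 476 + 204 = 680)
-5*W(-13) - P = -5*(-13)³ - 1*680 = -5*(-2197) - 680 = 10985 - 680 = 10305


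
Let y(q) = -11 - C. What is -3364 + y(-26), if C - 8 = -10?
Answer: -3373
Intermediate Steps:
C = -2 (C = 8 - 10 = -2)
y(q) = -9 (y(q) = -11 - 1*(-2) = -11 + 2 = -9)
-3364 + y(-26) = -3364 - 9 = -3373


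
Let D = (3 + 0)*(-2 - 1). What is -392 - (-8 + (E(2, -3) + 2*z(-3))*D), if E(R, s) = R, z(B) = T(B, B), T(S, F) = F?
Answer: -420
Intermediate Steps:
z(B) = B
D = -9 (D = 3*(-3) = -9)
-392 - (-8 + (E(2, -3) + 2*z(-3))*D) = -392 - (-8 + (2 + 2*(-3))*(-9)) = -392 - (-8 + (2 - 6)*(-9)) = -392 - (-8 - 4*(-9)) = -392 - (-8 + 36) = -392 - 1*28 = -392 - 28 = -420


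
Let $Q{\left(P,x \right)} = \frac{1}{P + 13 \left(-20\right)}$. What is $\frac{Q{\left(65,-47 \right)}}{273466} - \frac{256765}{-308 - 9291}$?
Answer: $\frac{13692217000951}{511875026130} \approx 26.749$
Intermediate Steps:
$Q{\left(P,x \right)} = \frac{1}{-260 + P}$ ($Q{\left(P,x \right)} = \frac{1}{P - 260} = \frac{1}{-260 + P}$)
$\frac{Q{\left(65,-47 \right)}}{273466} - \frac{256765}{-308 - 9291} = \frac{1}{\left(-260 + 65\right) 273466} - \frac{256765}{-308 - 9291} = \frac{1}{-195} \cdot \frac{1}{273466} - \frac{256765}{-308 - 9291} = \left(- \frac{1}{195}\right) \frac{1}{273466} - \frac{256765}{-9599} = - \frac{1}{53325870} - - \frac{256765}{9599} = - \frac{1}{53325870} + \frac{256765}{9599} = \frac{13692217000951}{511875026130}$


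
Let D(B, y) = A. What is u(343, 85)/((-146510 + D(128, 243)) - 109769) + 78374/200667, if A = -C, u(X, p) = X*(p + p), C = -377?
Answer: 4177585289/25675543317 ≈ 0.16271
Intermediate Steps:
u(X, p) = 2*X*p (u(X, p) = X*(2*p) = 2*X*p)
A = 377 (A = -1*(-377) = 377)
D(B, y) = 377
u(343, 85)/((-146510 + D(128, 243)) - 109769) + 78374/200667 = (2*343*85)/((-146510 + 377) - 109769) + 78374/200667 = 58310/(-146133 - 109769) + 78374*(1/200667) = 58310/(-255902) + 78374/200667 = 58310*(-1/255902) + 78374/200667 = -29155/127951 + 78374/200667 = 4177585289/25675543317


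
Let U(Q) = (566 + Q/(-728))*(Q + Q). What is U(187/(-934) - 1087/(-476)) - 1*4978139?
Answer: -89497369977081814505/17986598908096 ≈ -4.9758e+6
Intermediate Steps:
U(Q) = 2*Q*(566 - Q/728) (U(Q) = (566 + Q*(-1/728))*(2*Q) = (566 - Q/728)*(2*Q) = 2*Q*(566 - Q/728))
U(187/(-934) - 1087/(-476)) - 1*4978139 = (187/(-934) - 1087/(-476))*(412048 - (187/(-934) - 1087/(-476)))/364 - 1*4978139 = (187*(-1/934) - 1087*(-1/476))*(412048 - (187*(-1/934) - 1087*(-1/476)))/364 - 4978139 = (-187/934 + 1087/476)*(412048 - (-187/934 + 1087/476))/364 - 4978139 = (1/364)*(463123/222292)*(412048 - 1*463123/222292) - 4978139 = (1/364)*(463123/222292)*(412048 - 463123/222292) - 4978139 = (1/364)*(463123/222292)*(91594510893/222292) - 4978139 = 42419524668298839/17986598908096 - 4978139 = -89497369977081814505/17986598908096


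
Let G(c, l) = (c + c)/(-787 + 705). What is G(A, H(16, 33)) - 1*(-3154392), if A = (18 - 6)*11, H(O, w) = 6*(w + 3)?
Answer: 129329940/41 ≈ 3.1544e+6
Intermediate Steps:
H(O, w) = 18 + 6*w (H(O, w) = 6*(3 + w) = 18 + 6*w)
A = 132 (A = 12*11 = 132)
G(c, l) = -c/41 (G(c, l) = (2*c)/(-82) = (2*c)*(-1/82) = -c/41)
G(A, H(16, 33)) - 1*(-3154392) = -1/41*132 - 1*(-3154392) = -132/41 + 3154392 = 129329940/41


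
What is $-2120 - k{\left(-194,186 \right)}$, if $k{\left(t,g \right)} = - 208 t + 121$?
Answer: $-42593$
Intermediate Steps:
$k{\left(t,g \right)} = 121 - 208 t$
$-2120 - k{\left(-194,186 \right)} = -2120 - \left(121 - -40352\right) = -2120 - \left(121 + 40352\right) = -2120 - 40473 = -42593$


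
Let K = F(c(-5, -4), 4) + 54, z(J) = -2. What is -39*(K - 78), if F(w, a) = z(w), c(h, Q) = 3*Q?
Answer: 1014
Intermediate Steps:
F(w, a) = -2
K = 52 (K = -2 + 54 = 52)
-39*(K - 78) = -39*(52 - 78) = -39*(-26) = 1014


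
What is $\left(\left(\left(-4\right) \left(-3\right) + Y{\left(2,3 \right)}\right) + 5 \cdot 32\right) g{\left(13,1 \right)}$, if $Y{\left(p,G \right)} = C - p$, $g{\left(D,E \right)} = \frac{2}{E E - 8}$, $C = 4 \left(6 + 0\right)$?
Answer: $- \frac{388}{7} \approx -55.429$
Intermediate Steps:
$C = 24$ ($C = 4 \cdot 6 = 24$)
$g{\left(D,E \right)} = \frac{2}{-8 + E^{2}}$ ($g{\left(D,E \right)} = \frac{2}{E^{2} - 8} = \frac{2}{-8 + E^{2}}$)
$Y{\left(p,G \right)} = 24 - p$
$\left(\left(\left(-4\right) \left(-3\right) + Y{\left(2,3 \right)}\right) + 5 \cdot 32\right) g{\left(13,1 \right)} = \left(\left(\left(-4\right) \left(-3\right) + \left(24 - 2\right)\right) + 5 \cdot 32\right) \frac{2}{-8 + 1^{2}} = \left(\left(12 + \left(24 - 2\right)\right) + 160\right) \frac{2}{-8 + 1} = \left(\left(12 + 22\right) + 160\right) \frac{2}{-7} = \left(34 + 160\right) 2 \left(- \frac{1}{7}\right) = 194 \left(- \frac{2}{7}\right) = - \frac{388}{7}$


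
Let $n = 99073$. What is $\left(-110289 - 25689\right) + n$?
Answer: $-36905$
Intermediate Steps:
$\left(-110289 - 25689\right) + n = \left(-110289 - 25689\right) + 99073 = -135978 + 99073 = -36905$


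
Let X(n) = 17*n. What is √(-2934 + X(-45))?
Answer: 3*I*√411 ≈ 60.819*I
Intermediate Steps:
√(-2934 + X(-45)) = √(-2934 + 17*(-45)) = √(-2934 - 765) = √(-3699) = 3*I*√411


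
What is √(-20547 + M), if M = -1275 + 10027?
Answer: I*√11795 ≈ 108.6*I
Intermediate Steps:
M = 8752
√(-20547 + M) = √(-20547 + 8752) = √(-11795) = I*√11795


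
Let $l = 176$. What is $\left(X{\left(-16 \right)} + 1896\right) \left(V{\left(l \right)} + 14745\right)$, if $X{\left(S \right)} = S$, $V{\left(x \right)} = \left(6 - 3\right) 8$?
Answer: $27765720$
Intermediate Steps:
$V{\left(x \right)} = 24$ ($V{\left(x \right)} = 3 \cdot 8 = 24$)
$\left(X{\left(-16 \right)} + 1896\right) \left(V{\left(l \right)} + 14745\right) = \left(-16 + 1896\right) \left(24 + 14745\right) = 1880 \cdot 14769 = 27765720$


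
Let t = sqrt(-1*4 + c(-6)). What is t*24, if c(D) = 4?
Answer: 0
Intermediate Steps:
t = 0 (t = sqrt(-1*4 + 4) = sqrt(-4 + 4) = sqrt(0) = 0)
t*24 = 0*24 = 0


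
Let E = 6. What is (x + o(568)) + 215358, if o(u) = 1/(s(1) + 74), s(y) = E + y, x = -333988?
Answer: -9609029/81 ≈ -1.1863e+5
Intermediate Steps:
s(y) = 6 + y
o(u) = 1/81 (o(u) = 1/((6 + 1) + 74) = 1/(7 + 74) = 1/81)
(x + o(568)) + 215358 = (-333988 + 1/81) + 215358 = -27053027/81 + 215358 = -9609029/81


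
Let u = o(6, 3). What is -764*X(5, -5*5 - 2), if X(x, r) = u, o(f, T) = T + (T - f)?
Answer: 0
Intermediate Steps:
o(f, T) = -f + 2*T
u = 0 (u = -1*6 + 2*3 = -6 + 6 = 0)
X(x, r) = 0
-764*X(5, -5*5 - 2) = -764*0 = 0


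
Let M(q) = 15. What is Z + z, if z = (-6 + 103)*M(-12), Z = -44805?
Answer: -43350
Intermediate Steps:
z = 1455 (z = (-6 + 103)*15 = 97*15 = 1455)
Z + z = -44805 + 1455 = -43350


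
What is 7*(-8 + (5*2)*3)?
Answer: 154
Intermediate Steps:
7*(-8 + (5*2)*3) = 7*(-8 + 10*3) = 7*(-8 + 30) = 7*22 = 154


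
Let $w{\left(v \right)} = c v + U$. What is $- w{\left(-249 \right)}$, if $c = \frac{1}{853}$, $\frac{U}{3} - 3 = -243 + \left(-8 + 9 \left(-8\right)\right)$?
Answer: $\frac{819129}{853} \approx 960.29$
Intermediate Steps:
$U = -960$ ($U = 9 + 3 \left(-243 + \left(-8 + 9 \left(-8\right)\right)\right) = 9 + 3 \left(-243 - 80\right) = 9 + 3 \left(-323\right) = 9 - 969 = -960$)
$c = \frac{1}{853} \approx 0.0011723$
$w{\left(v \right)} = -960 + \frac{v}{853}$ ($w{\left(v \right)} = \frac{v}{853} - 960 = -960 + \frac{v}{853}$)
$- w{\left(-249 \right)} = - (-960 + \frac{1}{853} \left(-249\right)) = - (-960 - \frac{249}{853}) = \left(-1\right) \left(- \frac{819129}{853}\right) = \frac{819129}{853}$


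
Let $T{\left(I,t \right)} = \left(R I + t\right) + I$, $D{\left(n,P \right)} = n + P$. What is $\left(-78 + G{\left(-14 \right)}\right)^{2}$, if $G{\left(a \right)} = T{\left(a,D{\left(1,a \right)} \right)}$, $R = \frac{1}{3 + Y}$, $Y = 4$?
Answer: $11449$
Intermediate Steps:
$R = \frac{1}{7}$ ($R = \frac{1}{3 + 4} = \frac{1}{7} \approx 0.14286$)
$D{\left(n,P \right)} = P + n$
$T{\left(I,t \right)} = t + \frac{8 I}{7}$ ($T{\left(I,t \right)} = \left(\frac{I}{7} + t\right) + I = \left(t + \frac{I}{7}\right) + I = t + \frac{8 I}{7}$)
$G{\left(a \right)} = 1 + \frac{15 a}{7}$ ($G{\left(a \right)} = \left(a + 1\right) + \frac{8 a}{7} = \left(1 + a\right) + \frac{8 a}{7} = 1 + \frac{15 a}{7}$)
$\left(-78 + G{\left(-14 \right)}\right)^{2} = \left(-78 + \left(1 + \frac{15}{7} \left(-14\right)\right)\right)^{2} = \left(-78 + \left(1 - 30\right)\right)^{2} = \left(-78 - 29\right)^{2} = \left(-107\right)^{2} = 11449$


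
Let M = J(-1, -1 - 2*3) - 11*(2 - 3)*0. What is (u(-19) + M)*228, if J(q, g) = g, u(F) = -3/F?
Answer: -1560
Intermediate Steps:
M = -7 (M = (-1 - 2*3) - 11*(2 - 3)*0 = (-1 - 6) - (-11)*0 = -7 - 11*0 = -7 + 0 = -7)
(u(-19) + M)*228 = (-3/(-19) - 7)*228 = (-3*(-1/19) - 7)*228 = (3/19 - 7)*228 = -130/19*228 = -1560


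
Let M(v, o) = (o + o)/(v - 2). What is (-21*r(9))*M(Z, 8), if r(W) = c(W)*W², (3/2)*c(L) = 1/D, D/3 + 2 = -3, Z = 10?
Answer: 756/5 ≈ 151.20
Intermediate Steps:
D = -15 (D = -6 + 3*(-3) = -6 - 9 = -15)
c(L) = -2/45 (c(L) = (⅔)/(-15) = (⅔)*(-1/15) = -2/45)
M(v, o) = 2*o/(-2 + v) (M(v, o) = (2*o)/(-2 + v) = 2*o/(-2 + v))
r(W) = -2*W²/45
(-21*r(9))*M(Z, 8) = (-(-14)*9²/15)*(2*8/(-2 + 10)) = (-(-14)*81/15)*(2*8/8) = (-21*(-18/5))*(2*8*(⅛)) = (378/5)*2 = 756/5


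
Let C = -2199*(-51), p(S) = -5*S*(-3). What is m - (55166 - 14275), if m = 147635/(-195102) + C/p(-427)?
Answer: -17040459106861/416542770 ≈ -40909.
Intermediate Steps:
p(S) = 15*S
C = 112149
m = -7608698791/416542770 (m = 147635/(-195102) + 112149/((15*(-427))) = 147635*(-1/195102) + 112149/(-6405) = -147635/195102 + 112149*(-1/6405) = -147635/195102 - 37383/2135 = -7608698791/416542770 ≈ -18.266)
m - (55166 - 14275) = -7608698791/416542770 - (55166 - 14275) = -7608698791/416542770 - 1*40891 = -7608698791/416542770 - 40891 = -17040459106861/416542770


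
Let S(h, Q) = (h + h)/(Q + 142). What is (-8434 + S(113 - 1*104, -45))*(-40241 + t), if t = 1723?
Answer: 31510805440/97 ≈ 3.2485e+8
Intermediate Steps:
S(h, Q) = 2*h/(142 + Q) (S(h, Q) = (2*h)/(142 + Q) = 2*h/(142 + Q))
(-8434 + S(113 - 1*104, -45))*(-40241 + t) = (-8434 + 2*(113 - 1*104)/(142 - 45))*(-40241 + 1723) = (-8434 + 2*(113 - 104)/97)*(-38518) = (-8434 + 2*9*(1/97))*(-38518) = (-8434 + 18/97)*(-38518) = -818080/97*(-38518) = 31510805440/97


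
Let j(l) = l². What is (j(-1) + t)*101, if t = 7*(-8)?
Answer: -5555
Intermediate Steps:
t = -56
(j(-1) + t)*101 = ((-1)² - 56)*101 = (1 - 56)*101 = -55*101 = -5555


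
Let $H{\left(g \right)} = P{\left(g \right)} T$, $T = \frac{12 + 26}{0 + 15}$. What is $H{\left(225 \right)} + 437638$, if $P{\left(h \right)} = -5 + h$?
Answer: $\frac{1314586}{3} \approx 4.382 \cdot 10^{5}$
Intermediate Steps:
$T = \frac{38}{15} \approx 2.5333$
$H{\left(g \right)} = - \frac{38}{3} + \frac{38 g}{15}$ ($H{\left(g \right)} = \left(-5 + g\right) \frac{38}{15} = - \frac{38}{3} + \frac{38 g}{15}$)
$H{\left(225 \right)} + 437638 = \left(- \frac{38}{3} + \frac{38}{15} \cdot 225\right) + 437638 = \left(- \frac{38}{3} + 570\right) + 437638 = \frac{1672}{3} + 437638 = \frac{1314586}{3}$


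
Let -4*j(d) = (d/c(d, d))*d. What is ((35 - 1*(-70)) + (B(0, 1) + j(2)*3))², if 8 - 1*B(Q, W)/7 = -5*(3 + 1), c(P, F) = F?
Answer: 358801/4 ≈ 89700.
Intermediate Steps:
B(Q, W) = 196 (B(Q, W) = 56 - (-35)*(3 + 1) = 56 - (-35)*4 = 56 - 7*(-20) = 56 + 140 = 196)
j(d) = -d/4 (j(d) = -d/d*d/4 = -d/4)
((35 - 1*(-70)) + (B(0, 1) + j(2)*3))² = ((35 - 1*(-70)) + (196 - ¼*2*3))² = ((35 + 70) + (196 - ½*3))² = (105 + (196 - 3/2))² = (105 + 389/2)² = (599/2)² = 358801/4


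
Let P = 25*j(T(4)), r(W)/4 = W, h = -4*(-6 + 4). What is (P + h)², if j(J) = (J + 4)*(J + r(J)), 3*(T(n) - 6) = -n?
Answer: 2076807184/81 ≈ 2.5640e+7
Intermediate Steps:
T(n) = 6 - n/3 (T(n) = 6 + (-n)/3 = 6 - n/3)
h = 8 (h = -4*(-2) = 8)
r(W) = 4*W
j(J) = 5*J*(4 + J) (j(J) = (J + 4)*(J + 4*J) = (4 + J)*(5*J) = 5*J*(4 + J))
P = 45500/9 (P = 25*(5*(6 - ⅓*4)*(4 + (6 - ⅓*4))) = 25*(5*(6 - 4/3)*(4 + (6 - 4/3))) = 25*(5*(14/3)*(4 + 14/3)) = 25*(5*(14/3)*(26/3)) = 25*(1820/9) = 45500/9 ≈ 5055.6)
(P + h)² = (45500/9 + 8)² = (45572/9)² = 2076807184/81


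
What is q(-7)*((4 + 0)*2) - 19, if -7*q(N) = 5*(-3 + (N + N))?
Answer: 547/7 ≈ 78.143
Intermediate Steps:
q(N) = 15/7 - 10*N/7 (q(N) = -5*(-3 + (N + N))/7 = -5*(-3 + 2*N)/7 = -(-15 + 10*N)/7 = 15/7 - 10*N/7)
q(-7)*((4 + 0)*2) - 19 = (15/7 - 10/7*(-7))*((4 + 0)*2) - 19 = (15/7 + 10)*(4*2) - 19 = (85/7)*8 - 19 = 680/7 - 19 = 547/7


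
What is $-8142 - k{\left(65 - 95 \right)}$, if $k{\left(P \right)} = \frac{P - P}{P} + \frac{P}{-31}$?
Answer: $- \frac{252432}{31} \approx -8143.0$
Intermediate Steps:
$k{\left(P \right)} = - \frac{P}{31}$ ($k{\left(P \right)} = \frac{0}{P} + P \left(- \frac{1}{31}\right) = 0 - \frac{P}{31} = - \frac{P}{31}$)
$-8142 - k{\left(65 - 95 \right)} = -8142 - - \frac{65 - 95}{31} = -8142 - \left(- \frac{1}{31}\right) \left(-30\right) = -8142 - \frac{30}{31} = - \frac{252432}{31}$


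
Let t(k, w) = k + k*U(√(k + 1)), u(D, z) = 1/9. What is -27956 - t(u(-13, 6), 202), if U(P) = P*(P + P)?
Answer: -2264465/81 ≈ -27956.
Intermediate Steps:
u(D, z) = ⅑
U(P) = 2*P² (U(P) = P*(2*P) = 2*P²)
t(k, w) = k + k*(2 + 2*k) (t(k, w) = k + k*(2*(√(k + 1))²) = k + k*(2*(√(1 + k))²) = k + k*(2*(1 + k)) = k + k*(2 + 2*k))
-27956 - t(u(-13, 6), 202) = -27956 - (3 + 2*(⅑))/9 = -27956 - (3 + 2/9)/9 = -27956 - 29/(9*9) = -27956 - 1*29/81 = -27956 - 29/81 = -2264465/81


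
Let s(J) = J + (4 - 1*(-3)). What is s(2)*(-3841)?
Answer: -34569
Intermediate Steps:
s(J) = 7 + J (s(J) = J + (4 + 3) = J + 7 = 7 + J)
s(2)*(-3841) = (7 + 2)*(-3841) = 9*(-3841) = -34569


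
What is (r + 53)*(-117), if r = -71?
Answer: 2106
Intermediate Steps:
(r + 53)*(-117) = (-71 + 53)*(-117) = -18*(-117) = 2106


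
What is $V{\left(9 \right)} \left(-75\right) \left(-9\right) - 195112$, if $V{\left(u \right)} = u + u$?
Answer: $-182962$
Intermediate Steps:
$V{\left(u \right)} = 2 u$
$V{\left(9 \right)} \left(-75\right) \left(-9\right) - 195112 = 2 \cdot 9 \left(-75\right) \left(-9\right) - 195112 = 18 \left(-75\right) \left(-9\right) - 195112 = \left(-1350\right) \left(-9\right) - 195112 = 12150 - 195112 = -182962$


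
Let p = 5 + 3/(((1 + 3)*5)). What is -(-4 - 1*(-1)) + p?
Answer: 163/20 ≈ 8.1500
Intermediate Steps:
p = 103/20 (p = 5 + 3/((4*5)) = 5 + 3/20 = 103/20 ≈ 5.1500)
-(-4 - 1*(-1)) + p = -(-4 - 1*(-1)) + 103/20 = -(-4 + 1) + 103/20 = -1*(-3) + 103/20 = 3 + 103/20 = 163/20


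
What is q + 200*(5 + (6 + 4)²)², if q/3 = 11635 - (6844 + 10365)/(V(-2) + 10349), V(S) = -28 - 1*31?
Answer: 7682856941/3430 ≈ 2.2399e+6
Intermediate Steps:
V(S) = -59 (V(S) = -28 - 31 = -59)
q = 119706941/3430 (q = 3*(11635 - (6844 + 10365)/(-59 + 10349)) = 3*(11635 - 17209/10290) = 3*(119706941/10290) = 119706941/3430 ≈ 34900.)
q + 200*(5 + (6 + 4)²)² = 119706941/3430 + 200*(5 + (6 + 4)²)² = 119706941/3430 + 200*(5 + 10²)² = 119706941/3430 + 200*(5 + 100)² = 119706941/3430 + 200*105² = 119706941/3430 + 200*11025 = 119706941/3430 + 2205000 = 7682856941/3430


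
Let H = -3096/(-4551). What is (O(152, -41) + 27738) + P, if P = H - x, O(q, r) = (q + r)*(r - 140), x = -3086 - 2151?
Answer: 19546060/1517 ≈ 12885.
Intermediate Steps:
x = -5237
H = 1032/1517 (H = -3096*(-1/4551) = 1032/1517 ≈ 0.68029)
O(q, r) = (-140 + r)*(q + r) (O(q, r) = (q + r)*(-140 + r) = (-140 + r)*(q + r))
P = 7945561/1517 (P = 1032/1517 - 1*(-5237) = 1032/1517 + 5237 = 7945561/1517 ≈ 5237.7)
(O(152, -41) + 27738) + P = (((-41)² - 140*152 - 140*(-41) + 152*(-41)) + 27738) + 7945561/1517 = ((1681 - 21280 + 5740 - 6232) + 27738) + 7945561/1517 = (-20091 + 27738) + 7945561/1517 = 7647 + 7945561/1517 = 19546060/1517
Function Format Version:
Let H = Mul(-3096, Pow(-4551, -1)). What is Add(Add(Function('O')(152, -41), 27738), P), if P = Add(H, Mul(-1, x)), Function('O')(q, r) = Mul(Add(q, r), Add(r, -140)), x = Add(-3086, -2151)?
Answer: Rational(19546060, 1517) ≈ 12885.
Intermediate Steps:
x = -5237
H = Rational(1032, 1517) (H = Mul(-3096, Rational(-1, 4551)) = Rational(1032, 1517) ≈ 0.68029)
Function('O')(q, r) = Mul(Add(-140, r), Add(q, r)) (Function('O')(q, r) = Mul(Add(q, r), Add(-140, r)) = Mul(Add(-140, r), Add(q, r)))
P = Rational(7945561, 1517) (P = Add(Rational(1032, 1517), Mul(-1, -5237)) = Add(Rational(1032, 1517), 5237) = Rational(7945561, 1517) ≈ 5237.7)
Add(Add(Function('O')(152, -41), 27738), P) = Add(Add(Add(Pow(-41, 2), Mul(-140, 152), Mul(-140, -41), Mul(152, -41)), 27738), Rational(7945561, 1517)) = Add(Add(Add(1681, -21280, 5740, -6232), 27738), Rational(7945561, 1517)) = Add(Add(-20091, 27738), Rational(7945561, 1517)) = Add(7647, Rational(7945561, 1517)) = Rational(19546060, 1517)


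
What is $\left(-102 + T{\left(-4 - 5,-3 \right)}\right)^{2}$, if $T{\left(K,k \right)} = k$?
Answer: $11025$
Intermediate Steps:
$\left(-102 + T{\left(-4 - 5,-3 \right)}\right)^{2} = \left(-102 - 3\right)^{2} = \left(-105\right)^{2} = 11025$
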